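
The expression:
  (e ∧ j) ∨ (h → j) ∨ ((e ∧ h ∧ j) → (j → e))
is always true.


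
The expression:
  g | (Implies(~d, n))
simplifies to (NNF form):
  d | g | n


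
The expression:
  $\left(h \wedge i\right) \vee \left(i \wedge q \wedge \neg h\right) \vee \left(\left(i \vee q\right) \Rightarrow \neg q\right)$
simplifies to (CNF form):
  $i \vee \neg q$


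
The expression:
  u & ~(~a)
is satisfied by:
  {a: True, u: True}


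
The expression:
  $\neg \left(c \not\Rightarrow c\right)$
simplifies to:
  $\text{True}$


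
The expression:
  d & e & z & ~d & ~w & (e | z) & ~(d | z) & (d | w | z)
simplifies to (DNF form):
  False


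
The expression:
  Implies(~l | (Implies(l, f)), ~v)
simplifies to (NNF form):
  ~v | (l & ~f)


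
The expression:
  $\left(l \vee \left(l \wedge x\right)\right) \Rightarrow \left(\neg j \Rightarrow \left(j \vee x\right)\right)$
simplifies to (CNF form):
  $j \vee x \vee \neg l$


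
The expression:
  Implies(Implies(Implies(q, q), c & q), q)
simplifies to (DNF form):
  True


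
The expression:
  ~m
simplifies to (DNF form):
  ~m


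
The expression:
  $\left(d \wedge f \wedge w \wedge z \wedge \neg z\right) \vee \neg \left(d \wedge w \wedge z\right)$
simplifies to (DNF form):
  $\neg d \vee \neg w \vee \neg z$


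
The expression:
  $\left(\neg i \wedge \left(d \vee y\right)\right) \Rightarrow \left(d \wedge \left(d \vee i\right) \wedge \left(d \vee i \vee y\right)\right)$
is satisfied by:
  {i: True, d: True, y: False}
  {i: True, y: False, d: False}
  {d: True, y: False, i: False}
  {d: False, y: False, i: False}
  {i: True, d: True, y: True}
  {i: True, y: True, d: False}
  {d: True, y: True, i: False}


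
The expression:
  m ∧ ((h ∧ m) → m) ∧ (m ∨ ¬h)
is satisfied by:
  {m: True}


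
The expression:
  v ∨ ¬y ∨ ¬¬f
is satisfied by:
  {v: True, f: True, y: False}
  {v: True, f: False, y: False}
  {f: True, v: False, y: False}
  {v: False, f: False, y: False}
  {y: True, v: True, f: True}
  {y: True, v: True, f: False}
  {y: True, f: True, v: False}


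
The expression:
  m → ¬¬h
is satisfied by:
  {h: True, m: False}
  {m: False, h: False}
  {m: True, h: True}


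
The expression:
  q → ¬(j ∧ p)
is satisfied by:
  {p: False, q: False, j: False}
  {j: True, p: False, q: False}
  {q: True, p: False, j: False}
  {j: True, q: True, p: False}
  {p: True, j: False, q: False}
  {j: True, p: True, q: False}
  {q: True, p: True, j: False}


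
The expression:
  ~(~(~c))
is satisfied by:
  {c: False}


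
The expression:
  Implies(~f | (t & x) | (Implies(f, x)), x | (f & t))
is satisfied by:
  {x: True, f: True}
  {x: True, f: False}
  {f: True, x: False}


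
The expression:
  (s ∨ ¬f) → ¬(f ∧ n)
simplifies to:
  ¬f ∨ ¬n ∨ ¬s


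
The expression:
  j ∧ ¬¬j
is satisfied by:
  {j: True}


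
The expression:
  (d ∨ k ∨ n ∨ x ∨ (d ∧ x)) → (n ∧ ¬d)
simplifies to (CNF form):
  ¬d ∧ (n ∨ ¬k) ∧ (n ∨ ¬x)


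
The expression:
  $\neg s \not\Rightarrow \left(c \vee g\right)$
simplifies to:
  $\neg c \wedge \neg g \wedge \neg s$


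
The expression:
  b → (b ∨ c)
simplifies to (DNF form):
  True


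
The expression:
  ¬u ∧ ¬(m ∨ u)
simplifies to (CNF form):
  ¬m ∧ ¬u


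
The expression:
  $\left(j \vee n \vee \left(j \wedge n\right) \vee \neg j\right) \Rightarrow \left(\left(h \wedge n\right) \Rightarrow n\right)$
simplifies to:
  $\text{True}$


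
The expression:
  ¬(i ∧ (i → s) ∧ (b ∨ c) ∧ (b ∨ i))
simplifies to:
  (¬b ∧ ¬c) ∨ ¬i ∨ ¬s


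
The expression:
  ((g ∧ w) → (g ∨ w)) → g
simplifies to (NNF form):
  g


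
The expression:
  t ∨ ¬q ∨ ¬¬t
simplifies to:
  t ∨ ¬q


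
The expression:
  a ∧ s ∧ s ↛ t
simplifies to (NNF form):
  a ∧ s ∧ ¬t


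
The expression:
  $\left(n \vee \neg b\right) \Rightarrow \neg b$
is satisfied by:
  {n: False, b: False}
  {b: True, n: False}
  {n: True, b: False}


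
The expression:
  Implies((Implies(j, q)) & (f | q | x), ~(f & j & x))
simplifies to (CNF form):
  ~f | ~j | ~q | ~x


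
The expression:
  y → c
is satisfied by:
  {c: True, y: False}
  {y: False, c: False}
  {y: True, c: True}


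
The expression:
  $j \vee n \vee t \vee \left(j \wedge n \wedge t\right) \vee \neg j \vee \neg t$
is always true.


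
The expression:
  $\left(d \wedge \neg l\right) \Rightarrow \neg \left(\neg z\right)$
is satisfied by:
  {z: True, l: True, d: False}
  {z: True, l: False, d: False}
  {l: True, z: False, d: False}
  {z: False, l: False, d: False}
  {d: True, z: True, l: True}
  {d: True, z: True, l: False}
  {d: True, l: True, z: False}


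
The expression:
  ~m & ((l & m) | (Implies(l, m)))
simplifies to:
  ~l & ~m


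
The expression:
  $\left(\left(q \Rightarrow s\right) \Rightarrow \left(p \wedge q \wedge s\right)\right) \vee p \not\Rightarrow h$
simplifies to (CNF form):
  $\left(p \vee q\right) \wedge \left(p \vee \neg s\right) \wedge \left(q \vee \neg h\right) \wedge \left(p \vee q \vee \neg h\right) \wedge \left(p \vee q \vee \neg s\right) \wedge \left(p \vee \neg h \vee \neg s\right) \wedge \left(q \vee \neg h \vee \neg s\right)$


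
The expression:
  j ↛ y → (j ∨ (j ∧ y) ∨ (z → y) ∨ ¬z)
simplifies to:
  True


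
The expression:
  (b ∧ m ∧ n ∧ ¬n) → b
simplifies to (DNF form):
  True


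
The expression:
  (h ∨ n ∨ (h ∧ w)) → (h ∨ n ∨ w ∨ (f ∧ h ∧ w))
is always true.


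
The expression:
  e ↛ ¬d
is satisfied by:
  {e: True, d: True}


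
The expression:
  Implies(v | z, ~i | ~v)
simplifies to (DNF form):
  ~i | ~v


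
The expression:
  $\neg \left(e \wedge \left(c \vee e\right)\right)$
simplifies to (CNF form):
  $\neg e$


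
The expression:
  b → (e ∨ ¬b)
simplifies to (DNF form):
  e ∨ ¬b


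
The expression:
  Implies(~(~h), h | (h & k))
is always true.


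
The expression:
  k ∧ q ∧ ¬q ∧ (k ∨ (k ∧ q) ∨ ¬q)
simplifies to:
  False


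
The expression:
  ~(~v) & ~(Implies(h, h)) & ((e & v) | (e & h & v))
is never true.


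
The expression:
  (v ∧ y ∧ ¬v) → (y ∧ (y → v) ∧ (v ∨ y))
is always true.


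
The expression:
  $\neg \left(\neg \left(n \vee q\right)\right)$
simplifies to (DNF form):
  $n \vee q$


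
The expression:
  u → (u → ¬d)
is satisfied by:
  {u: False, d: False}
  {d: True, u: False}
  {u: True, d: False}


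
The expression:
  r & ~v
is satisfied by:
  {r: True, v: False}


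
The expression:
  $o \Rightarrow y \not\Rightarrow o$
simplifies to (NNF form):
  $\neg o$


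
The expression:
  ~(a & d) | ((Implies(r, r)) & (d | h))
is always true.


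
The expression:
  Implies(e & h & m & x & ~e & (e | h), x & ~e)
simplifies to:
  True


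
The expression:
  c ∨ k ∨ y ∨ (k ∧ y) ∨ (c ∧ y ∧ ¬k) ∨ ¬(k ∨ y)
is always true.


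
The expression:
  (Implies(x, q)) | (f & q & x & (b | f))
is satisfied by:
  {q: True, x: False}
  {x: False, q: False}
  {x: True, q: True}


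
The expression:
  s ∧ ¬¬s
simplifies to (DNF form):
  s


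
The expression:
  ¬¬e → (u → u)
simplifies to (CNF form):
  True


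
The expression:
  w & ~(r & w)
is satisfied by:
  {w: True, r: False}


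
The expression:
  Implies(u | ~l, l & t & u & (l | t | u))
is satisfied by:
  {t: True, l: True, u: False}
  {l: True, u: False, t: False}
  {t: True, u: True, l: True}


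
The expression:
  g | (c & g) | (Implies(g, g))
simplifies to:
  True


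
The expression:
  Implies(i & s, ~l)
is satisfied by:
  {l: False, i: False, s: False}
  {s: True, l: False, i: False}
  {i: True, l: False, s: False}
  {s: True, i: True, l: False}
  {l: True, s: False, i: False}
  {s: True, l: True, i: False}
  {i: True, l: True, s: False}


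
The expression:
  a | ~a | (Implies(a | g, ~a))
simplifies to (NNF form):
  True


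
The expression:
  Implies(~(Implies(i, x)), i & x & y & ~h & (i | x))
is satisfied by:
  {x: True, i: False}
  {i: False, x: False}
  {i: True, x: True}


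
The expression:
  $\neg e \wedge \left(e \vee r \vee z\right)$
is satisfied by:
  {r: True, z: True, e: False}
  {r: True, e: False, z: False}
  {z: True, e: False, r: False}


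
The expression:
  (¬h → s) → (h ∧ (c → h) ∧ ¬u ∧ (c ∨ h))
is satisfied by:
  {s: False, h: False, u: False}
  {u: True, s: False, h: False}
  {h: True, s: False, u: False}
  {h: True, s: True, u: False}


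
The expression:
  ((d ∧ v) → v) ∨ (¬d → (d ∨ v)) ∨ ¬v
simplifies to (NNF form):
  True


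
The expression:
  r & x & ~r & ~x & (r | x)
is never true.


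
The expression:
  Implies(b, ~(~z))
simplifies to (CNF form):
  z | ~b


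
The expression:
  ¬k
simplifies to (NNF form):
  ¬k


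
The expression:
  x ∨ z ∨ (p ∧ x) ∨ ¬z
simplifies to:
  True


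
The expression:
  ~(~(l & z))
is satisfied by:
  {z: True, l: True}


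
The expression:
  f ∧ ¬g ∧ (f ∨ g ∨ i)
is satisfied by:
  {f: True, g: False}


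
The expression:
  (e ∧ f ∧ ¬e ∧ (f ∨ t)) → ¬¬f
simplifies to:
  True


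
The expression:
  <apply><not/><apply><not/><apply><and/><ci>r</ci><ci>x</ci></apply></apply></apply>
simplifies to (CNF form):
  <apply><and/><ci>r</ci><ci>x</ci></apply>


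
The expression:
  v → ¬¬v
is always true.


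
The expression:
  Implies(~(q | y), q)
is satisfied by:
  {y: True, q: True}
  {y: True, q: False}
  {q: True, y: False}


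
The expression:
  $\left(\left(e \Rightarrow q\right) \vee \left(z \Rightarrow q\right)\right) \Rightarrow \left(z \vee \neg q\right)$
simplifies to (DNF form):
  $z \vee \neg q$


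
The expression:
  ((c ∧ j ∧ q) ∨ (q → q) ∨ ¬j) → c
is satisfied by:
  {c: True}


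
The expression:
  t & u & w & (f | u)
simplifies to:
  t & u & w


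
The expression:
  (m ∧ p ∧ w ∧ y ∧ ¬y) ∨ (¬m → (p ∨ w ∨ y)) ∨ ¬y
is always true.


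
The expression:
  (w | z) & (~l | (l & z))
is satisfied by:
  {z: True, w: True, l: False}
  {z: True, l: False, w: False}
  {z: True, w: True, l: True}
  {z: True, l: True, w: False}
  {w: True, l: False, z: False}


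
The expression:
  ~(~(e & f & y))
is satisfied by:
  {f: True, e: True, y: True}


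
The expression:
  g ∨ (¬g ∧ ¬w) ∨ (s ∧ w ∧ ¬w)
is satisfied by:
  {g: True, w: False}
  {w: False, g: False}
  {w: True, g: True}


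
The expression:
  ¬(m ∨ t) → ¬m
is always true.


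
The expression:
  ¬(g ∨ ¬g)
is never true.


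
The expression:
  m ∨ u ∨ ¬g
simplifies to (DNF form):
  m ∨ u ∨ ¬g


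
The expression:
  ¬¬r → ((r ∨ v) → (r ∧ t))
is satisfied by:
  {t: True, r: False}
  {r: False, t: False}
  {r: True, t: True}


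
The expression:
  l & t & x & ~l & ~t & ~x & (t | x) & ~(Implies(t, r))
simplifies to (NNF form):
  False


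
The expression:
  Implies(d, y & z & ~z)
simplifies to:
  ~d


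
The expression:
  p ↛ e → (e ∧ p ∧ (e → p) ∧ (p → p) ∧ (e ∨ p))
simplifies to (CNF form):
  e ∨ ¬p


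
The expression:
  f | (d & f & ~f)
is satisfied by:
  {f: True}


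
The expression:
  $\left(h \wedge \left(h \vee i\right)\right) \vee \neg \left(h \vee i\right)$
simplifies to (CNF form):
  $h \vee \neg i$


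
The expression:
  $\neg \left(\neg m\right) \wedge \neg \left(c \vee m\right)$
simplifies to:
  $\text{False}$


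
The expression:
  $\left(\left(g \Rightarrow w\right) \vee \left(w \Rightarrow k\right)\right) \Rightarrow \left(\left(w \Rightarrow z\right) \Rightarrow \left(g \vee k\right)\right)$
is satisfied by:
  {k: True, g: True, w: True, z: False}
  {k: True, g: True, w: False, z: False}
  {k: True, z: True, g: True, w: True}
  {k: True, z: True, g: True, w: False}
  {k: True, w: True, g: False, z: False}
  {k: True, w: False, g: False, z: False}
  {k: True, z: True, w: True, g: False}
  {k: True, z: True, w: False, g: False}
  {g: True, w: True, k: False, z: False}
  {g: True, k: False, w: False, z: False}
  {z: True, g: True, w: True, k: False}
  {z: True, g: True, k: False, w: False}
  {w: True, k: False, g: False, z: False}


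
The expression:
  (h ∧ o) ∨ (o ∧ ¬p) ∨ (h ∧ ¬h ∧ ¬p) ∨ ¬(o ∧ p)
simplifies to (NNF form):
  h ∨ ¬o ∨ ¬p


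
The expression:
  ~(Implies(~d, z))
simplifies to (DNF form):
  ~d & ~z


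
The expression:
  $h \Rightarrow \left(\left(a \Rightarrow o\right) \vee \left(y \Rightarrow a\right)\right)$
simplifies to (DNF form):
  $\text{True}$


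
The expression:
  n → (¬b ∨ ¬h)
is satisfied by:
  {h: False, n: False, b: False}
  {b: True, h: False, n: False}
  {n: True, h: False, b: False}
  {b: True, n: True, h: False}
  {h: True, b: False, n: False}
  {b: True, h: True, n: False}
  {n: True, h: True, b: False}


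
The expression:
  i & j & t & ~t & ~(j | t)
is never true.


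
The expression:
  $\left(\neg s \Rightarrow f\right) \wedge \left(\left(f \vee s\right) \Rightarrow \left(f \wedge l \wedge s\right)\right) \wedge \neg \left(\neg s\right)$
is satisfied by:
  {s: True, f: True, l: True}


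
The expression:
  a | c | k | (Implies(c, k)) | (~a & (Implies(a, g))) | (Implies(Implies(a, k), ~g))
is always true.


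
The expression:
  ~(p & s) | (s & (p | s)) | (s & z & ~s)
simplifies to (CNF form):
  True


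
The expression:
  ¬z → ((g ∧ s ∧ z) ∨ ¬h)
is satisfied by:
  {z: True, h: False}
  {h: False, z: False}
  {h: True, z: True}


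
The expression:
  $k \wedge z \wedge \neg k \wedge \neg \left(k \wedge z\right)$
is never true.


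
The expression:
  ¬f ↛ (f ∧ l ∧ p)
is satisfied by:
  {f: False}


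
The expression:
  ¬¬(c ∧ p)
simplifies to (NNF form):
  c ∧ p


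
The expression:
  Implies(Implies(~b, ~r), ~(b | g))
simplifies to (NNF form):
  ~b & (r | ~g)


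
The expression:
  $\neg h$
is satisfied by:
  {h: False}


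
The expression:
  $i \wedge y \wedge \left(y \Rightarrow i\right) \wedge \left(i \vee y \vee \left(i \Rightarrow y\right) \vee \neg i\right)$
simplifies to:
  $i \wedge y$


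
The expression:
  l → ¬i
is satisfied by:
  {l: False, i: False}
  {i: True, l: False}
  {l: True, i: False}


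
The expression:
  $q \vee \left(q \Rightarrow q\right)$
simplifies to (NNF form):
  $\text{True}$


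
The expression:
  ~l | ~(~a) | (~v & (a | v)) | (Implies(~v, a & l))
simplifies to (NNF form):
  a | v | ~l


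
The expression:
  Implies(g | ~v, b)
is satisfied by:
  {b: True, v: True, g: False}
  {b: True, g: False, v: False}
  {b: True, v: True, g: True}
  {b: True, g: True, v: False}
  {v: True, g: False, b: False}


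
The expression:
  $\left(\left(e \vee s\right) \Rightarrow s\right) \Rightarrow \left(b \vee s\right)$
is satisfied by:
  {b: True, e: True, s: True}
  {b: True, e: True, s: False}
  {b: True, s: True, e: False}
  {b: True, s: False, e: False}
  {e: True, s: True, b: False}
  {e: True, s: False, b: False}
  {s: True, e: False, b: False}


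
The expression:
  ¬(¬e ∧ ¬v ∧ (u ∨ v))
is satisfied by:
  {v: True, e: True, u: False}
  {v: True, u: False, e: False}
  {e: True, u: False, v: False}
  {e: False, u: False, v: False}
  {v: True, e: True, u: True}
  {v: True, u: True, e: False}
  {e: True, u: True, v: False}


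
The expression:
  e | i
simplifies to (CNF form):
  e | i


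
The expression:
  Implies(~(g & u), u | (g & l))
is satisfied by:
  {l: True, u: True, g: True}
  {l: True, u: True, g: False}
  {u: True, g: True, l: False}
  {u: True, g: False, l: False}
  {l: True, g: True, u: False}


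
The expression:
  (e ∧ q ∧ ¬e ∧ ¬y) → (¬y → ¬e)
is always true.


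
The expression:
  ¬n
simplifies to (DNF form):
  ¬n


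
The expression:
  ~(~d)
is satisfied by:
  {d: True}


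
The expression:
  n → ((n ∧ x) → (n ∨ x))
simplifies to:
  True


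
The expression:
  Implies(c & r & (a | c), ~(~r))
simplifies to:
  True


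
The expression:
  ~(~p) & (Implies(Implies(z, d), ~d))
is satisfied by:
  {p: True, d: False}


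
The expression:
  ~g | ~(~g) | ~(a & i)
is always true.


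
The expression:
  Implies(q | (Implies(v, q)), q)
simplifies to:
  q | v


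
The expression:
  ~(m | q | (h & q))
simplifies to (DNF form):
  ~m & ~q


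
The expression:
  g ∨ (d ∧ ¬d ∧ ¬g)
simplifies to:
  g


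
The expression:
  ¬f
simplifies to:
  ¬f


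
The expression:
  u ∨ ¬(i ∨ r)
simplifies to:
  u ∨ (¬i ∧ ¬r)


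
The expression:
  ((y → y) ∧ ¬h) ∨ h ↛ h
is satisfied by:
  {h: False}


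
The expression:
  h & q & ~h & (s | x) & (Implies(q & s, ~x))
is never true.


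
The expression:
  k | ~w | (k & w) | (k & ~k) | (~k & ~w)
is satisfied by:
  {k: True, w: False}
  {w: False, k: False}
  {w: True, k: True}


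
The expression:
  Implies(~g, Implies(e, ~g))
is always true.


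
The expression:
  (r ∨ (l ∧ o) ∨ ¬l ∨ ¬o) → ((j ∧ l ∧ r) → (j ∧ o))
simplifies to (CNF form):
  o ∨ ¬j ∨ ¬l ∨ ¬r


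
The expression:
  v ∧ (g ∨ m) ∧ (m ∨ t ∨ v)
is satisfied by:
  {m: True, g: True, v: True}
  {m: True, v: True, g: False}
  {g: True, v: True, m: False}


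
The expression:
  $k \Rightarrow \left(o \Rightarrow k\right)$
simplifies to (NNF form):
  $\text{True}$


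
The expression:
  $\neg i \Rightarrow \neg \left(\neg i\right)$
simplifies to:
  $i$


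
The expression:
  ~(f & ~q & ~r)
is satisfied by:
  {r: True, q: True, f: False}
  {r: True, q: False, f: False}
  {q: True, r: False, f: False}
  {r: False, q: False, f: False}
  {f: True, r: True, q: True}
  {f: True, r: True, q: False}
  {f: True, q: True, r: False}


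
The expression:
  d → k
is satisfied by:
  {k: True, d: False}
  {d: False, k: False}
  {d: True, k: True}


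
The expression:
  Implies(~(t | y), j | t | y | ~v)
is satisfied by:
  {y: True, t: True, j: True, v: False}
  {y: True, t: True, j: False, v: False}
  {y: True, j: True, v: False, t: False}
  {y: True, j: False, v: False, t: False}
  {t: True, j: True, v: False, y: False}
  {t: True, j: False, v: False, y: False}
  {j: True, t: False, v: False, y: False}
  {j: False, t: False, v: False, y: False}
  {y: True, t: True, v: True, j: True}
  {y: True, t: True, v: True, j: False}
  {y: True, v: True, j: True, t: False}
  {y: True, v: True, j: False, t: False}
  {v: True, t: True, j: True, y: False}
  {v: True, t: True, j: False, y: False}
  {v: True, j: True, t: False, y: False}


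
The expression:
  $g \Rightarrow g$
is always true.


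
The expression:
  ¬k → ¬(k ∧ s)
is always true.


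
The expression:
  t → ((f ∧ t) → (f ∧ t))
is always true.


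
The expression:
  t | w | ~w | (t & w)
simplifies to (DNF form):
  True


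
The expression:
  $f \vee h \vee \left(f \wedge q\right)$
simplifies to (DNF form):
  $f \vee h$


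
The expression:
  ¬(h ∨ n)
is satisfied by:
  {n: False, h: False}


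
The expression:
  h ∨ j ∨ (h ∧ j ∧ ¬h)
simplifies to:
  h ∨ j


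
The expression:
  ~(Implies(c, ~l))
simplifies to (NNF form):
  c & l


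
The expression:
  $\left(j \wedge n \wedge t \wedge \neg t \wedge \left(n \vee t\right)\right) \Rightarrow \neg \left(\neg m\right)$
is always true.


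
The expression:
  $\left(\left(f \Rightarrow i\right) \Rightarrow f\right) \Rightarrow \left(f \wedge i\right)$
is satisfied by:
  {i: True, f: False}
  {f: False, i: False}
  {f: True, i: True}


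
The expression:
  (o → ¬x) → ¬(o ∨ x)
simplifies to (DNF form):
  (o ∧ x) ∨ (¬o ∧ ¬x)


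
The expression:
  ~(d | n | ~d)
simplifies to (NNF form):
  False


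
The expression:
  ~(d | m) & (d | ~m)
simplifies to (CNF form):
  ~d & ~m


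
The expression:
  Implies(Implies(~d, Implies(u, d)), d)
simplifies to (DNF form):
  d | u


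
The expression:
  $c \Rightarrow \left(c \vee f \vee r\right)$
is always true.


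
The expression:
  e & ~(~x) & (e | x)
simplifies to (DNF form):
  e & x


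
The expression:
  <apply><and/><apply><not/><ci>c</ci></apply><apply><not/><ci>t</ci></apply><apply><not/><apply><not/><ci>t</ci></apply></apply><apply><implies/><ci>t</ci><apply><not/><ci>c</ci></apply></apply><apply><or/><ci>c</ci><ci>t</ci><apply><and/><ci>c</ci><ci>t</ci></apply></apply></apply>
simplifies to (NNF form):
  <false/>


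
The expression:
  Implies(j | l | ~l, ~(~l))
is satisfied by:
  {l: True}


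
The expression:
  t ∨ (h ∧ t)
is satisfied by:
  {t: True}


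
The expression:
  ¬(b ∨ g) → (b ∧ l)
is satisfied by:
  {b: True, g: True}
  {b: True, g: False}
  {g: True, b: False}


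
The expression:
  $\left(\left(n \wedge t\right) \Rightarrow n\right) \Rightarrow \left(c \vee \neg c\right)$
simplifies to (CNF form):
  $\text{True}$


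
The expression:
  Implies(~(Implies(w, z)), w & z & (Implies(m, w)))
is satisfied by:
  {z: True, w: False}
  {w: False, z: False}
  {w: True, z: True}


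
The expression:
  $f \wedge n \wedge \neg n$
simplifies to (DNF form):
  $\text{False}$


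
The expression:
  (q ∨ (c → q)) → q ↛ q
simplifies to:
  c ∧ ¬q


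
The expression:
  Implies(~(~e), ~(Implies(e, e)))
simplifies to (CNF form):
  ~e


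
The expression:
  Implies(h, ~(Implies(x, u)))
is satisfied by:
  {x: True, h: False, u: False}
  {x: False, h: False, u: False}
  {u: True, x: True, h: False}
  {u: True, x: False, h: False}
  {h: True, x: True, u: False}


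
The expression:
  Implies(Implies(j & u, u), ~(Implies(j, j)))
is never true.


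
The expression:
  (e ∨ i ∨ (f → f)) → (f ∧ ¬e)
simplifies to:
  f ∧ ¬e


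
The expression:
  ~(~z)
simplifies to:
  z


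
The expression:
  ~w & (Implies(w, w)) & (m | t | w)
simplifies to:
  ~w & (m | t)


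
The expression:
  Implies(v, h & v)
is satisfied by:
  {h: True, v: False}
  {v: False, h: False}
  {v: True, h: True}


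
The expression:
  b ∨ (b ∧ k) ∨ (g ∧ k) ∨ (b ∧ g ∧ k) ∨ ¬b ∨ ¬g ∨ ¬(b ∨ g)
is always true.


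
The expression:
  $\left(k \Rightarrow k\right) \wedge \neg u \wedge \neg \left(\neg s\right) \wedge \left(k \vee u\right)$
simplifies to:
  $k \wedge s \wedge \neg u$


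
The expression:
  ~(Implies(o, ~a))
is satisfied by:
  {a: True, o: True}


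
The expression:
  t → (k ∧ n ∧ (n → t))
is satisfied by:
  {k: True, n: True, t: False}
  {k: True, n: False, t: False}
  {n: True, k: False, t: False}
  {k: False, n: False, t: False}
  {k: True, t: True, n: True}


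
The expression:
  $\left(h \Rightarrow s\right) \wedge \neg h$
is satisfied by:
  {h: False}


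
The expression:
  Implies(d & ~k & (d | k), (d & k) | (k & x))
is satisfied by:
  {k: True, d: False}
  {d: False, k: False}
  {d: True, k: True}


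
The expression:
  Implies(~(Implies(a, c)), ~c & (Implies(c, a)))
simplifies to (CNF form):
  True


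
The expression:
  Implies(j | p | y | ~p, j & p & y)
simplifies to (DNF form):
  j & p & y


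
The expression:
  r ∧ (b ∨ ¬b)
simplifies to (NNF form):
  r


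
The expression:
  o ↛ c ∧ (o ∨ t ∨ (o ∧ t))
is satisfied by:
  {o: True, c: False}


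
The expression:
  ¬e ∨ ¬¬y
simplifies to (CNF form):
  y ∨ ¬e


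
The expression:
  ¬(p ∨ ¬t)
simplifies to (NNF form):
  t ∧ ¬p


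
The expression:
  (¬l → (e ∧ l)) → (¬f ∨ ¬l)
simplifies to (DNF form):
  ¬f ∨ ¬l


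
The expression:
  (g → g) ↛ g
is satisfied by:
  {g: False}


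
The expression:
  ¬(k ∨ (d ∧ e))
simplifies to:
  ¬k ∧ (¬d ∨ ¬e)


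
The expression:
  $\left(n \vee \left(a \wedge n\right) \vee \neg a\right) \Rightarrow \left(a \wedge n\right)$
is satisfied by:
  {a: True}


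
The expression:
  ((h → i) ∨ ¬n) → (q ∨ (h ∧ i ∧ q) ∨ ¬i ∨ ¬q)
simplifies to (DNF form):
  True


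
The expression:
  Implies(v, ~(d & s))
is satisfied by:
  {s: False, v: False, d: False}
  {d: True, s: False, v: False}
  {v: True, s: False, d: False}
  {d: True, v: True, s: False}
  {s: True, d: False, v: False}
  {d: True, s: True, v: False}
  {v: True, s: True, d: False}


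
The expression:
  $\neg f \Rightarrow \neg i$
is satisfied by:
  {f: True, i: False}
  {i: False, f: False}
  {i: True, f: True}


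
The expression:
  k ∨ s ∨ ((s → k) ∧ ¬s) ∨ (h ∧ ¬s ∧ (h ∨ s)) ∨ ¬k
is always true.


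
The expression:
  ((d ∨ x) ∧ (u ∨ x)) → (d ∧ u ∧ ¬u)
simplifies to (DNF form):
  (¬d ∧ ¬x) ∨ (¬u ∧ ¬x)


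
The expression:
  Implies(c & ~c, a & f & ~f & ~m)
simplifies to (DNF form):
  True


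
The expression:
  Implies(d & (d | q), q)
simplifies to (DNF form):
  q | ~d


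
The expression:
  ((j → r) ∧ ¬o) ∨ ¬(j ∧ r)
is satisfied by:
  {o: False, r: False, j: False}
  {j: True, o: False, r: False}
  {r: True, o: False, j: False}
  {j: True, r: True, o: False}
  {o: True, j: False, r: False}
  {j: True, o: True, r: False}
  {r: True, o: True, j: False}


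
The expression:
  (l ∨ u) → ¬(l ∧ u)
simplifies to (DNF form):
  ¬l ∨ ¬u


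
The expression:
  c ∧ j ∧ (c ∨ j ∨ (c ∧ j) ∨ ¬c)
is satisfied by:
  {c: True, j: True}


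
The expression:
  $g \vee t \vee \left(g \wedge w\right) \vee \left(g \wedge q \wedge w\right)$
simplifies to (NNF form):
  $g \vee t$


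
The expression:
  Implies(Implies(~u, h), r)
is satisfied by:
  {r: True, u: False, h: False}
  {r: True, h: True, u: False}
  {r: True, u: True, h: False}
  {r: True, h: True, u: True}
  {h: False, u: False, r: False}


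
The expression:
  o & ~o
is never true.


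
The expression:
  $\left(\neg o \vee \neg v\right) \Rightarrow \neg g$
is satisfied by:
  {o: True, v: True, g: False}
  {o: True, v: False, g: False}
  {v: True, o: False, g: False}
  {o: False, v: False, g: False}
  {o: True, g: True, v: True}


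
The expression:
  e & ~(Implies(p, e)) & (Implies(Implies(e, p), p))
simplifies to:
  False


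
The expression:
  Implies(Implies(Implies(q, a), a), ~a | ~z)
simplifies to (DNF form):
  ~a | ~z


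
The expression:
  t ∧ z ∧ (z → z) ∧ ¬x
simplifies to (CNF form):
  t ∧ z ∧ ¬x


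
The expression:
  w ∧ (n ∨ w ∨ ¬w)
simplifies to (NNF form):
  w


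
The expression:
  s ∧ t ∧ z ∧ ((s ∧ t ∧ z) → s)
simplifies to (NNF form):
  s ∧ t ∧ z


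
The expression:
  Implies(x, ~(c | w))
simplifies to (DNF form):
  ~x | (~c & ~w)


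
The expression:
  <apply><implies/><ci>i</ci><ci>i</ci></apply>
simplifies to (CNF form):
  <true/>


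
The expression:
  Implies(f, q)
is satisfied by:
  {q: True, f: False}
  {f: False, q: False}
  {f: True, q: True}


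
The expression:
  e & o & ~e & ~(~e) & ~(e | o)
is never true.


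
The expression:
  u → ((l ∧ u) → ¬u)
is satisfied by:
  {l: False, u: False}
  {u: True, l: False}
  {l: True, u: False}


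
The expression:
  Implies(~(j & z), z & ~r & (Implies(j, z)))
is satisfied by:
  {z: True, j: True, r: False}
  {z: True, j: False, r: False}
  {z: True, r: True, j: True}


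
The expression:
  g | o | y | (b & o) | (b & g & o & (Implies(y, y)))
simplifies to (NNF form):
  g | o | y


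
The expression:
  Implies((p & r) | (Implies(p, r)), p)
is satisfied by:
  {p: True}


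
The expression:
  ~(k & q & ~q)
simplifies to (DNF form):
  True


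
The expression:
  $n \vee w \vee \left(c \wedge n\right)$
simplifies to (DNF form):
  $n \vee w$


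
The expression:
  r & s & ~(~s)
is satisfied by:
  {r: True, s: True}


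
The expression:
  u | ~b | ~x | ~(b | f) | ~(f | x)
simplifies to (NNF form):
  u | ~b | ~x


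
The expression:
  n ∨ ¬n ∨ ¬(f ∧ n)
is always true.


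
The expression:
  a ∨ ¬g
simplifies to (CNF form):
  a ∨ ¬g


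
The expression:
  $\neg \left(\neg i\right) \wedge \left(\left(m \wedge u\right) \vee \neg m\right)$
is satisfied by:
  {i: True, u: True, m: False}
  {i: True, m: False, u: False}
  {i: True, u: True, m: True}


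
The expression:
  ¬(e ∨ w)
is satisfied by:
  {e: False, w: False}


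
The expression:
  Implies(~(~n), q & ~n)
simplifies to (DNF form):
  ~n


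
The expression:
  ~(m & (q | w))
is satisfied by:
  {q: False, m: False, w: False}
  {w: True, q: False, m: False}
  {q: True, w: False, m: False}
  {w: True, q: True, m: False}
  {m: True, w: False, q: False}


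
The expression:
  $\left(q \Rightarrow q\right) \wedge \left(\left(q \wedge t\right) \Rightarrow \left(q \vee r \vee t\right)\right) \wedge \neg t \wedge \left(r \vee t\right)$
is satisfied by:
  {r: True, t: False}


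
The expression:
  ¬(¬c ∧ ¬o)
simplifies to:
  c ∨ o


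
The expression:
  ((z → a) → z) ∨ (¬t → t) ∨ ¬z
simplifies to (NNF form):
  True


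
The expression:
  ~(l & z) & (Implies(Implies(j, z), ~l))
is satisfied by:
  {j: True, z: False, l: False}
  {z: False, l: False, j: False}
  {j: True, z: True, l: False}
  {z: True, j: False, l: False}
  {l: True, j: True, z: False}


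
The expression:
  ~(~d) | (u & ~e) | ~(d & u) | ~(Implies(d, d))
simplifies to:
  True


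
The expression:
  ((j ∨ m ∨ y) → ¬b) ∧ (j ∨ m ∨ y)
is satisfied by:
  {y: True, m: True, j: True, b: False}
  {y: True, m: True, j: False, b: False}
  {y: True, j: True, m: False, b: False}
  {y: True, j: False, m: False, b: False}
  {m: True, j: True, y: False, b: False}
  {m: True, j: False, y: False, b: False}
  {j: True, y: False, m: False, b: False}


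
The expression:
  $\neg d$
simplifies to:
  $\neg d$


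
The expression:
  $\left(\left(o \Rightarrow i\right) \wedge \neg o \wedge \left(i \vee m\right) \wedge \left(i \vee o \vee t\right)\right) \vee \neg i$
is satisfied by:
  {o: False, i: False}
  {i: True, o: False}
  {o: True, i: False}


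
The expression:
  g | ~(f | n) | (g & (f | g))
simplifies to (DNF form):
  g | (~f & ~n)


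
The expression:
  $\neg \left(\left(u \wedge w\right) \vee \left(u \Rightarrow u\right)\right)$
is never true.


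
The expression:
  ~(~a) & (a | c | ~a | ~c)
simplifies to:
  a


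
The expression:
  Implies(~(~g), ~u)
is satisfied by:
  {g: False, u: False}
  {u: True, g: False}
  {g: True, u: False}


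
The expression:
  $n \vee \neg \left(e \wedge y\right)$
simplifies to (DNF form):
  $n \vee \neg e \vee \neg y$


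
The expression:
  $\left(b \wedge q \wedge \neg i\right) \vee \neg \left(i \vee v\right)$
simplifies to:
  $\neg i \wedge \left(b \vee \neg v\right) \wedge \left(q \vee \neg v\right)$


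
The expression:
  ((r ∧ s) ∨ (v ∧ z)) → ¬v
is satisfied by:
  {r: False, s: False, v: False, z: False}
  {s: True, z: False, r: False, v: False}
  {r: True, z: False, s: False, v: False}
  {s: True, r: True, z: False, v: False}
  {z: True, r: False, s: False, v: False}
  {z: True, s: True, r: False, v: False}
  {z: True, r: True, s: False, v: False}
  {z: True, s: True, r: True, v: False}
  {v: True, z: False, r: False, s: False}
  {v: True, s: True, z: False, r: False}
  {v: True, r: True, z: False, s: False}


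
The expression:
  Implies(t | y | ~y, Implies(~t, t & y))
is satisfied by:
  {t: True}


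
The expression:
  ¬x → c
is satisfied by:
  {x: True, c: True}
  {x: True, c: False}
  {c: True, x: False}


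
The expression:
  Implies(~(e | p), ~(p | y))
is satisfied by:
  {e: True, p: True, y: False}
  {e: True, p: False, y: False}
  {p: True, e: False, y: False}
  {e: False, p: False, y: False}
  {y: True, e: True, p: True}
  {y: True, e: True, p: False}
  {y: True, p: True, e: False}


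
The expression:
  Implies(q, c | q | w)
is always true.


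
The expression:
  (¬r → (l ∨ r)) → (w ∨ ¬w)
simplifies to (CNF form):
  True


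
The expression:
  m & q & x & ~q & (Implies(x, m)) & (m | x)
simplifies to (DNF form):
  False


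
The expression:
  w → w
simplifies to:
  True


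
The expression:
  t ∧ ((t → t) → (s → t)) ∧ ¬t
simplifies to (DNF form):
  False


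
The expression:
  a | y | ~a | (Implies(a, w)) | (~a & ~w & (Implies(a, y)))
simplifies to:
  True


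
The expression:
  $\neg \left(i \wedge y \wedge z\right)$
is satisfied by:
  {z: False, y: False, i: False}
  {i: True, z: False, y: False}
  {y: True, z: False, i: False}
  {i: True, y: True, z: False}
  {z: True, i: False, y: False}
  {i: True, z: True, y: False}
  {y: True, z: True, i: False}


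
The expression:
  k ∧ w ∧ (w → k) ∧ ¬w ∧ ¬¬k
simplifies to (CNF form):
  False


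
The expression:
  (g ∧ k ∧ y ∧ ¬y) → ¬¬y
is always true.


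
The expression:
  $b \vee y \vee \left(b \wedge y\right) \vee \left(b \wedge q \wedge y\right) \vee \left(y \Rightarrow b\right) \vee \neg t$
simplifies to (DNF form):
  $\text{True}$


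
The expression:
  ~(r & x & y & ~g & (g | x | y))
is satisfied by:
  {g: True, y: False, x: False, r: False}
  {g: False, y: False, x: False, r: False}
  {r: True, g: True, y: False, x: False}
  {r: True, g: False, y: False, x: False}
  {x: True, g: True, y: False, r: False}
  {x: True, g: False, y: False, r: False}
  {r: True, x: True, g: True, y: False}
  {r: True, x: True, g: False, y: False}
  {y: True, g: True, r: False, x: False}
  {y: True, g: False, r: False, x: False}
  {r: True, y: True, g: True, x: False}
  {r: True, y: True, g: False, x: False}
  {x: True, y: True, g: True, r: False}
  {x: True, y: True, g: False, r: False}
  {x: True, y: True, r: True, g: True}


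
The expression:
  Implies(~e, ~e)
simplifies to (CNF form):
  True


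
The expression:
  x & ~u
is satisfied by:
  {x: True, u: False}


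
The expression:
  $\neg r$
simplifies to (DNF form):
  $\neg r$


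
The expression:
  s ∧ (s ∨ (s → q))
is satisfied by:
  {s: True}


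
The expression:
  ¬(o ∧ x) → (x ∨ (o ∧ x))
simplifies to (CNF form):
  x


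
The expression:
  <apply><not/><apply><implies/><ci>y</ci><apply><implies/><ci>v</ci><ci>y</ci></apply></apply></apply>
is never true.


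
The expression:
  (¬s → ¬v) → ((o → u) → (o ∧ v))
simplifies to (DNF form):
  (o ∧ v) ∨ (o ∧ ¬u) ∨ (v ∧ ¬s)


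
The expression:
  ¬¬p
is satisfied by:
  {p: True}


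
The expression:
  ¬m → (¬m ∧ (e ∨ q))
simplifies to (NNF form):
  e ∨ m ∨ q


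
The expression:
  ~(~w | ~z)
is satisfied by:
  {z: True, w: True}


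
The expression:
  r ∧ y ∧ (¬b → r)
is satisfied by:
  {r: True, y: True}


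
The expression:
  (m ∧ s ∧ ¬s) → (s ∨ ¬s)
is always true.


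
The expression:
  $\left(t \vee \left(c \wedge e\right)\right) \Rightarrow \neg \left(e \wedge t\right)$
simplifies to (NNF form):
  $\neg e \vee \neg t$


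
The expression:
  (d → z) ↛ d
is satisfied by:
  {d: False}


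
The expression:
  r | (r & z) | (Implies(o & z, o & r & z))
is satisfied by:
  {r: True, o: False, z: False}
  {o: False, z: False, r: False}
  {r: True, z: True, o: False}
  {z: True, o: False, r: False}
  {r: True, o: True, z: False}
  {o: True, r: False, z: False}
  {r: True, z: True, o: True}


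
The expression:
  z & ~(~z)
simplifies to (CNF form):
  z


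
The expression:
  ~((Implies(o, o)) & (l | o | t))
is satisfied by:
  {o: False, l: False, t: False}


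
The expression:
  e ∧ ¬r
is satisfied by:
  {e: True, r: False}


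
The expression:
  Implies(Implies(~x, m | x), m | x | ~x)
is always true.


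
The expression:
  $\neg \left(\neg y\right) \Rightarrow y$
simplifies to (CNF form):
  $\text{True}$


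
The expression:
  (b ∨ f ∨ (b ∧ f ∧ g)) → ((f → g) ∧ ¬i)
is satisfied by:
  {g: True, f: False, i: False, b: False}
  {b: False, f: False, g: False, i: False}
  {b: True, g: True, f: False, i: False}
  {b: True, f: False, g: False, i: False}
  {i: True, g: True, b: False, f: False}
  {i: True, b: False, f: False, g: False}
  {g: True, f: True, i: False, b: False}
  {b: True, g: True, f: True, i: False}


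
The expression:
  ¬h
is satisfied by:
  {h: False}


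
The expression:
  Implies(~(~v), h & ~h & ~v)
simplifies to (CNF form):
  ~v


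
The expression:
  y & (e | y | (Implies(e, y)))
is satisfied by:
  {y: True}


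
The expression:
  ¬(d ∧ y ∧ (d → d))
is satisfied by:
  {d: False, y: False}
  {y: True, d: False}
  {d: True, y: False}


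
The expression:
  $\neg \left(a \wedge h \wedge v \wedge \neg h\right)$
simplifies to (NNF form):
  $\text{True}$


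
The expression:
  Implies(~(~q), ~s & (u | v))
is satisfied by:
  {u: True, v: True, s: False, q: False}
  {u: True, v: False, s: False, q: False}
  {v: True, u: False, s: False, q: False}
  {u: False, v: False, s: False, q: False}
  {u: True, s: True, v: True, q: False}
  {u: True, s: True, v: False, q: False}
  {s: True, v: True, u: False, q: False}
  {s: True, v: False, u: False, q: False}
  {q: True, u: True, v: True, s: False}
  {q: True, u: True, v: False, s: False}
  {q: True, v: True, s: False, u: False}


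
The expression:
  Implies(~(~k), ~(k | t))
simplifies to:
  ~k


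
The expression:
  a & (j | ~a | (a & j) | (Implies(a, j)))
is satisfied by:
  {a: True, j: True}


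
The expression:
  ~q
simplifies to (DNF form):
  ~q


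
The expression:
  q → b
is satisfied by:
  {b: True, q: False}
  {q: False, b: False}
  {q: True, b: True}


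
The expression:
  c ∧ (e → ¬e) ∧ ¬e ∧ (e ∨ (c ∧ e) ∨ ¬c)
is never true.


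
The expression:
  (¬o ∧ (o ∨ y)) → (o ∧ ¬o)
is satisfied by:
  {o: True, y: False}
  {y: False, o: False}
  {y: True, o: True}


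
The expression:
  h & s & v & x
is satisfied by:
  {h: True, s: True, x: True, v: True}


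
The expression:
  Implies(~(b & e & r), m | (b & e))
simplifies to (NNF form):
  m | (b & e)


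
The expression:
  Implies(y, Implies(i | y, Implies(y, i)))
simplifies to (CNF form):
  i | ~y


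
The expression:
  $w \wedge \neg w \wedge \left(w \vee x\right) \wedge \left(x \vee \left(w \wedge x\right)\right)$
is never true.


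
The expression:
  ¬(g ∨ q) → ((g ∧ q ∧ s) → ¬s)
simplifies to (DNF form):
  True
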